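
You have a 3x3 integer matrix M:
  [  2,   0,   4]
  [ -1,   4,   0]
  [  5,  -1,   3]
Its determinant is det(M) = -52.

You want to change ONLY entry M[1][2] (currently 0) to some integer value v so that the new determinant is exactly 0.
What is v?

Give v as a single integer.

Answer: 26

Derivation:
det is linear in entry M[1][2]: det = old_det + (v - 0) * C_12
Cofactor C_12 = 2
Want det = 0: -52 + (v - 0) * 2 = 0
  (v - 0) = 52 / 2 = 26
  v = 0 + (26) = 26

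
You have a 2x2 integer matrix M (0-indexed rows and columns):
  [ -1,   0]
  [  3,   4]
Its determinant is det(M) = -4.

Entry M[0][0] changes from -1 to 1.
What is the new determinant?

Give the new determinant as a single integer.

det is linear in row 0: changing M[0][0] by delta changes det by delta * cofactor(0,0).
Cofactor C_00 = (-1)^(0+0) * minor(0,0) = 4
Entry delta = 1 - -1 = 2
Det delta = 2 * 4 = 8
New det = -4 + 8 = 4

Answer: 4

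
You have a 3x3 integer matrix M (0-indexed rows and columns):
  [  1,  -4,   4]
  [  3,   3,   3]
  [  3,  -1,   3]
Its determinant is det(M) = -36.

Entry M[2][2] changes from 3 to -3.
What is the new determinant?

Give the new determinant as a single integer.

det is linear in row 2: changing M[2][2] by delta changes det by delta * cofactor(2,2).
Cofactor C_22 = (-1)^(2+2) * minor(2,2) = 15
Entry delta = -3 - 3 = -6
Det delta = -6 * 15 = -90
New det = -36 + -90 = -126

Answer: -126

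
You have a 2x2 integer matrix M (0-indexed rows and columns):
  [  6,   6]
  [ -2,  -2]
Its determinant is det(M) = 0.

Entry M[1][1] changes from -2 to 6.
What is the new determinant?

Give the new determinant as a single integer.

det is linear in row 1: changing M[1][1] by delta changes det by delta * cofactor(1,1).
Cofactor C_11 = (-1)^(1+1) * minor(1,1) = 6
Entry delta = 6 - -2 = 8
Det delta = 8 * 6 = 48
New det = 0 + 48 = 48

Answer: 48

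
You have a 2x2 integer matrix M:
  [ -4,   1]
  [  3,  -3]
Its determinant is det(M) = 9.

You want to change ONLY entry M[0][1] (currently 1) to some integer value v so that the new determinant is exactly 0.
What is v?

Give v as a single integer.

Answer: 4

Derivation:
det is linear in entry M[0][1]: det = old_det + (v - 1) * C_01
Cofactor C_01 = -3
Want det = 0: 9 + (v - 1) * -3 = 0
  (v - 1) = -9 / -3 = 3
  v = 1 + (3) = 4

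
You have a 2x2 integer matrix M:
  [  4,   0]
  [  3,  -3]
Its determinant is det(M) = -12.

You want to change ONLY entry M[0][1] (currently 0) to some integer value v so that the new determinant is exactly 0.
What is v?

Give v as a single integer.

Answer: -4

Derivation:
det is linear in entry M[0][1]: det = old_det + (v - 0) * C_01
Cofactor C_01 = -3
Want det = 0: -12 + (v - 0) * -3 = 0
  (v - 0) = 12 / -3 = -4
  v = 0 + (-4) = -4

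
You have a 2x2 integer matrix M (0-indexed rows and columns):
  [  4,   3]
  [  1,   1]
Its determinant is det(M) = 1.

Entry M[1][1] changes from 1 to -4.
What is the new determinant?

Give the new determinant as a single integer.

Answer: -19

Derivation:
det is linear in row 1: changing M[1][1] by delta changes det by delta * cofactor(1,1).
Cofactor C_11 = (-1)^(1+1) * minor(1,1) = 4
Entry delta = -4 - 1 = -5
Det delta = -5 * 4 = -20
New det = 1 + -20 = -19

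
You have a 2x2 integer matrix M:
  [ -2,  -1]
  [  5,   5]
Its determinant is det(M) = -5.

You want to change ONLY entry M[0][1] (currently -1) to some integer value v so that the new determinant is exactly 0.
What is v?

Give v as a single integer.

det is linear in entry M[0][1]: det = old_det + (v - -1) * C_01
Cofactor C_01 = -5
Want det = 0: -5 + (v - -1) * -5 = 0
  (v - -1) = 5 / -5 = -1
  v = -1 + (-1) = -2

Answer: -2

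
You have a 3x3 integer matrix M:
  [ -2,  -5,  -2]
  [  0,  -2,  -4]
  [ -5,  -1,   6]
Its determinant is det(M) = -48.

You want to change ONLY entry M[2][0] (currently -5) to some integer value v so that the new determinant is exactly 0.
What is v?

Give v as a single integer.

det is linear in entry M[2][0]: det = old_det + (v - -5) * C_20
Cofactor C_20 = 16
Want det = 0: -48 + (v - -5) * 16 = 0
  (v - -5) = 48 / 16 = 3
  v = -5 + (3) = -2

Answer: -2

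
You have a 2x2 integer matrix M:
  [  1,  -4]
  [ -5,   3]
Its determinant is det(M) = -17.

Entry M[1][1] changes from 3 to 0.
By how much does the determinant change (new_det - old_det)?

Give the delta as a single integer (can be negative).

Cofactor C_11 = 1
Entry delta = 0 - 3 = -3
Det delta = entry_delta * cofactor = -3 * 1 = -3

Answer: -3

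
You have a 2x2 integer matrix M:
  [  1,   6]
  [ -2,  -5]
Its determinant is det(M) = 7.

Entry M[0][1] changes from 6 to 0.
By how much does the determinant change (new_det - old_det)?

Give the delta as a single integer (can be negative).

Answer: -12

Derivation:
Cofactor C_01 = 2
Entry delta = 0 - 6 = -6
Det delta = entry_delta * cofactor = -6 * 2 = -12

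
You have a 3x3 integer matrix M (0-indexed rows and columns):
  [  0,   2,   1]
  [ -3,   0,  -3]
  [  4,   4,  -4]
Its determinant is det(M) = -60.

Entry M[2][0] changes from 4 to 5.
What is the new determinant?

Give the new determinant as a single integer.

det is linear in row 2: changing M[2][0] by delta changes det by delta * cofactor(2,0).
Cofactor C_20 = (-1)^(2+0) * minor(2,0) = -6
Entry delta = 5 - 4 = 1
Det delta = 1 * -6 = -6
New det = -60 + -6 = -66

Answer: -66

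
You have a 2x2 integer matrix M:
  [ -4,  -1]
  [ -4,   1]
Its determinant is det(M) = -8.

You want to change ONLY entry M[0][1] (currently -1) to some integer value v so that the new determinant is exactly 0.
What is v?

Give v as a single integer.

Answer: 1

Derivation:
det is linear in entry M[0][1]: det = old_det + (v - -1) * C_01
Cofactor C_01 = 4
Want det = 0: -8 + (v - -1) * 4 = 0
  (v - -1) = 8 / 4 = 2
  v = -1 + (2) = 1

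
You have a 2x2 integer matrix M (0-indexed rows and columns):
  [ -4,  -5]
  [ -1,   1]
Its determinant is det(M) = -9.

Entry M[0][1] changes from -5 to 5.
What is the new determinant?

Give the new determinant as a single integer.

det is linear in row 0: changing M[0][1] by delta changes det by delta * cofactor(0,1).
Cofactor C_01 = (-1)^(0+1) * minor(0,1) = 1
Entry delta = 5 - -5 = 10
Det delta = 10 * 1 = 10
New det = -9 + 10 = 1

Answer: 1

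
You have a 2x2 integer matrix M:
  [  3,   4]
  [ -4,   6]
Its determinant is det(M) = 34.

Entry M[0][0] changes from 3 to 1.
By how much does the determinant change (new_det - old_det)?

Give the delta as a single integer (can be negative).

Cofactor C_00 = 6
Entry delta = 1 - 3 = -2
Det delta = entry_delta * cofactor = -2 * 6 = -12

Answer: -12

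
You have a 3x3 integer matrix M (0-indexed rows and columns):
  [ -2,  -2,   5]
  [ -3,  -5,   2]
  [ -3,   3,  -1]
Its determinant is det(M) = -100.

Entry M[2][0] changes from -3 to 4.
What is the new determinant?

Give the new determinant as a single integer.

Answer: 47

Derivation:
det is linear in row 2: changing M[2][0] by delta changes det by delta * cofactor(2,0).
Cofactor C_20 = (-1)^(2+0) * minor(2,0) = 21
Entry delta = 4 - -3 = 7
Det delta = 7 * 21 = 147
New det = -100 + 147 = 47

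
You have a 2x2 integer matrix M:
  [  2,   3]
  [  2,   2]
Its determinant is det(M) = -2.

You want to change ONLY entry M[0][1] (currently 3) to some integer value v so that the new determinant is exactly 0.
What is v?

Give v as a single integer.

det is linear in entry M[0][1]: det = old_det + (v - 3) * C_01
Cofactor C_01 = -2
Want det = 0: -2 + (v - 3) * -2 = 0
  (v - 3) = 2 / -2 = -1
  v = 3 + (-1) = 2

Answer: 2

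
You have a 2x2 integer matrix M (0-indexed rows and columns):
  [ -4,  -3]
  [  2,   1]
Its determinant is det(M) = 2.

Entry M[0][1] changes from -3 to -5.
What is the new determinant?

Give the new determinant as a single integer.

det is linear in row 0: changing M[0][1] by delta changes det by delta * cofactor(0,1).
Cofactor C_01 = (-1)^(0+1) * minor(0,1) = -2
Entry delta = -5 - -3 = -2
Det delta = -2 * -2 = 4
New det = 2 + 4 = 6

Answer: 6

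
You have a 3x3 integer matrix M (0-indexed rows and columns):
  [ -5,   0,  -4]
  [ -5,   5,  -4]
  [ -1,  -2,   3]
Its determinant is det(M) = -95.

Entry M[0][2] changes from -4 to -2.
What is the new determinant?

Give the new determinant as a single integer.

Answer: -65

Derivation:
det is linear in row 0: changing M[0][2] by delta changes det by delta * cofactor(0,2).
Cofactor C_02 = (-1)^(0+2) * minor(0,2) = 15
Entry delta = -2 - -4 = 2
Det delta = 2 * 15 = 30
New det = -95 + 30 = -65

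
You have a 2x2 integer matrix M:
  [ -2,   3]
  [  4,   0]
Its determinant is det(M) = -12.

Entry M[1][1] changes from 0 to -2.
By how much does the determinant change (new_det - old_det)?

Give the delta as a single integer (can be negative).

Cofactor C_11 = -2
Entry delta = -2 - 0 = -2
Det delta = entry_delta * cofactor = -2 * -2 = 4

Answer: 4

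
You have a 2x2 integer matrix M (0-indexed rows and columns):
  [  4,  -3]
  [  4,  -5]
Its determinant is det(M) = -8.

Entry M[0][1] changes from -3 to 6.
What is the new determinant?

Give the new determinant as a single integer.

Answer: -44

Derivation:
det is linear in row 0: changing M[0][1] by delta changes det by delta * cofactor(0,1).
Cofactor C_01 = (-1)^(0+1) * minor(0,1) = -4
Entry delta = 6 - -3 = 9
Det delta = 9 * -4 = -36
New det = -8 + -36 = -44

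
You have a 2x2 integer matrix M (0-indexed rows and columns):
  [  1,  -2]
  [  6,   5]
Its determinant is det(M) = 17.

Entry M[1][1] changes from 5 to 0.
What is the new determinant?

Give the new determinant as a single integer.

det is linear in row 1: changing M[1][1] by delta changes det by delta * cofactor(1,1).
Cofactor C_11 = (-1)^(1+1) * minor(1,1) = 1
Entry delta = 0 - 5 = -5
Det delta = -5 * 1 = -5
New det = 17 + -5 = 12

Answer: 12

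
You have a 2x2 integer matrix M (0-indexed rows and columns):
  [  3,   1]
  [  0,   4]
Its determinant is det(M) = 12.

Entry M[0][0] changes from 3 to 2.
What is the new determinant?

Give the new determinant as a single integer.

det is linear in row 0: changing M[0][0] by delta changes det by delta * cofactor(0,0).
Cofactor C_00 = (-1)^(0+0) * minor(0,0) = 4
Entry delta = 2 - 3 = -1
Det delta = -1 * 4 = -4
New det = 12 + -4 = 8

Answer: 8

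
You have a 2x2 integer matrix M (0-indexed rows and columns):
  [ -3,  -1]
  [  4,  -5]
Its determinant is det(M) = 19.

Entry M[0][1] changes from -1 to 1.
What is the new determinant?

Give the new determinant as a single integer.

Answer: 11

Derivation:
det is linear in row 0: changing M[0][1] by delta changes det by delta * cofactor(0,1).
Cofactor C_01 = (-1)^(0+1) * minor(0,1) = -4
Entry delta = 1 - -1 = 2
Det delta = 2 * -4 = -8
New det = 19 + -8 = 11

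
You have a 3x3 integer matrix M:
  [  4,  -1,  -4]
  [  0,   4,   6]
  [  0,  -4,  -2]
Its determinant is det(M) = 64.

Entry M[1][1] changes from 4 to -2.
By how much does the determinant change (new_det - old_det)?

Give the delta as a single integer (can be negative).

Answer: 48

Derivation:
Cofactor C_11 = -8
Entry delta = -2 - 4 = -6
Det delta = entry_delta * cofactor = -6 * -8 = 48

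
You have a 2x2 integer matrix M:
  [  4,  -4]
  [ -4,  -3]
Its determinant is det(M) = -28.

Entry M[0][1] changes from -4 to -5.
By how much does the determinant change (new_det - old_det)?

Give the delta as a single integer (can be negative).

Cofactor C_01 = 4
Entry delta = -5 - -4 = -1
Det delta = entry_delta * cofactor = -1 * 4 = -4

Answer: -4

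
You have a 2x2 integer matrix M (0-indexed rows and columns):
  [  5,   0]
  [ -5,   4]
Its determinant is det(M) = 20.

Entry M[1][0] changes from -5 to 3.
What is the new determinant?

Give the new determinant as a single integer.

Answer: 20

Derivation:
det is linear in row 1: changing M[1][0] by delta changes det by delta * cofactor(1,0).
Cofactor C_10 = (-1)^(1+0) * minor(1,0) = 0
Entry delta = 3 - -5 = 8
Det delta = 8 * 0 = 0
New det = 20 + 0 = 20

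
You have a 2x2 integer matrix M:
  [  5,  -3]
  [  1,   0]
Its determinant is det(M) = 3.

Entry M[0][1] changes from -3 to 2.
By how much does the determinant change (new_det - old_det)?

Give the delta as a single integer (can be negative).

Cofactor C_01 = -1
Entry delta = 2 - -3 = 5
Det delta = entry_delta * cofactor = 5 * -1 = -5

Answer: -5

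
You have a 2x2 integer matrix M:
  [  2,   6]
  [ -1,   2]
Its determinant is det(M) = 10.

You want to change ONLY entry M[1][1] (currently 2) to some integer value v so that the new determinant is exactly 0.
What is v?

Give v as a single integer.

Answer: -3

Derivation:
det is linear in entry M[1][1]: det = old_det + (v - 2) * C_11
Cofactor C_11 = 2
Want det = 0: 10 + (v - 2) * 2 = 0
  (v - 2) = -10 / 2 = -5
  v = 2 + (-5) = -3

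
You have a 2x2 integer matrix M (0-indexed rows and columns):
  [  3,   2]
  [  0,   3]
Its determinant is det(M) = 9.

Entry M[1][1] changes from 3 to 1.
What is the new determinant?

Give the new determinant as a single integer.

det is linear in row 1: changing M[1][1] by delta changes det by delta * cofactor(1,1).
Cofactor C_11 = (-1)^(1+1) * minor(1,1) = 3
Entry delta = 1 - 3 = -2
Det delta = -2 * 3 = -6
New det = 9 + -6 = 3

Answer: 3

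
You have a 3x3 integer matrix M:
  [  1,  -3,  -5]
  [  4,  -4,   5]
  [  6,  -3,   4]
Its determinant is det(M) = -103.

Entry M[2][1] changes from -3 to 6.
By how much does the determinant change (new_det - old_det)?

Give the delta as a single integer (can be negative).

Answer: -225

Derivation:
Cofactor C_21 = -25
Entry delta = 6 - -3 = 9
Det delta = entry_delta * cofactor = 9 * -25 = -225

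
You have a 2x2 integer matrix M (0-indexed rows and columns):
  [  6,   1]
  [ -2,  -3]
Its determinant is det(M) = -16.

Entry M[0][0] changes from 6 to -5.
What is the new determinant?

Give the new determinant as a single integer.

det is linear in row 0: changing M[0][0] by delta changes det by delta * cofactor(0,0).
Cofactor C_00 = (-1)^(0+0) * minor(0,0) = -3
Entry delta = -5 - 6 = -11
Det delta = -11 * -3 = 33
New det = -16 + 33 = 17

Answer: 17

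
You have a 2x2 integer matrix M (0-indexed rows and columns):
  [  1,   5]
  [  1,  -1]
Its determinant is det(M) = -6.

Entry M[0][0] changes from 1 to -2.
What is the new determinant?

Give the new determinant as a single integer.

det is linear in row 0: changing M[0][0] by delta changes det by delta * cofactor(0,0).
Cofactor C_00 = (-1)^(0+0) * minor(0,0) = -1
Entry delta = -2 - 1 = -3
Det delta = -3 * -1 = 3
New det = -6 + 3 = -3

Answer: -3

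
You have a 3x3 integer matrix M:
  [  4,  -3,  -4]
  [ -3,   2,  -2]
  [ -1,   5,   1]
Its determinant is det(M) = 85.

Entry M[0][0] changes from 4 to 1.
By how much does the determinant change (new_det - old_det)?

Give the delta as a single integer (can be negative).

Answer: -36

Derivation:
Cofactor C_00 = 12
Entry delta = 1 - 4 = -3
Det delta = entry_delta * cofactor = -3 * 12 = -36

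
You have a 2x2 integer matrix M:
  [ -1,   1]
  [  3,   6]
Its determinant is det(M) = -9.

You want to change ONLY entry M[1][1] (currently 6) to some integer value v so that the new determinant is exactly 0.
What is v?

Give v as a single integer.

det is linear in entry M[1][1]: det = old_det + (v - 6) * C_11
Cofactor C_11 = -1
Want det = 0: -9 + (v - 6) * -1 = 0
  (v - 6) = 9 / -1 = -9
  v = 6 + (-9) = -3

Answer: -3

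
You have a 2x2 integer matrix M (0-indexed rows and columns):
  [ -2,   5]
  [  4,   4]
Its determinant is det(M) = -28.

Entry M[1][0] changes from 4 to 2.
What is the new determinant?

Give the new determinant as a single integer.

det is linear in row 1: changing M[1][0] by delta changes det by delta * cofactor(1,0).
Cofactor C_10 = (-1)^(1+0) * minor(1,0) = -5
Entry delta = 2 - 4 = -2
Det delta = -2 * -5 = 10
New det = -28 + 10 = -18

Answer: -18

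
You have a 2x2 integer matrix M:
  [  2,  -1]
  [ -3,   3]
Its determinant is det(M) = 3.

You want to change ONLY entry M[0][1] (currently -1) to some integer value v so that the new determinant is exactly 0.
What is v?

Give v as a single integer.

Answer: -2

Derivation:
det is linear in entry M[0][1]: det = old_det + (v - -1) * C_01
Cofactor C_01 = 3
Want det = 0: 3 + (v - -1) * 3 = 0
  (v - -1) = -3 / 3 = -1
  v = -1 + (-1) = -2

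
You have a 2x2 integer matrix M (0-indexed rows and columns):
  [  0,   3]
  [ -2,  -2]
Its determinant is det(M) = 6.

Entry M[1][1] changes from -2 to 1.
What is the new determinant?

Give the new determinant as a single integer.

det is linear in row 1: changing M[1][1] by delta changes det by delta * cofactor(1,1).
Cofactor C_11 = (-1)^(1+1) * minor(1,1) = 0
Entry delta = 1 - -2 = 3
Det delta = 3 * 0 = 0
New det = 6 + 0 = 6

Answer: 6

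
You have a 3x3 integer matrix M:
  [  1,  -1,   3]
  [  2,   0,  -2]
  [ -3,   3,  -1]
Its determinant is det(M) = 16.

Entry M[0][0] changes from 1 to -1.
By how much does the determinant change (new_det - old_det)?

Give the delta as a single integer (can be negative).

Cofactor C_00 = 6
Entry delta = -1 - 1 = -2
Det delta = entry_delta * cofactor = -2 * 6 = -12

Answer: -12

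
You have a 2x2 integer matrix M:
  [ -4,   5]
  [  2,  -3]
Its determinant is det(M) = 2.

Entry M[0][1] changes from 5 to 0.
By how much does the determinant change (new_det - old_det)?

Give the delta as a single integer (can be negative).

Answer: 10

Derivation:
Cofactor C_01 = -2
Entry delta = 0 - 5 = -5
Det delta = entry_delta * cofactor = -5 * -2 = 10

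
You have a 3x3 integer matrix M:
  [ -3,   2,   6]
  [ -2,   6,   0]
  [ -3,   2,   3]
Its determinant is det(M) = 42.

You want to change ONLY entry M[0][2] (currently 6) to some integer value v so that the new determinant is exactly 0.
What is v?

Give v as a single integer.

det is linear in entry M[0][2]: det = old_det + (v - 6) * C_02
Cofactor C_02 = 14
Want det = 0: 42 + (v - 6) * 14 = 0
  (v - 6) = -42 / 14 = -3
  v = 6 + (-3) = 3

Answer: 3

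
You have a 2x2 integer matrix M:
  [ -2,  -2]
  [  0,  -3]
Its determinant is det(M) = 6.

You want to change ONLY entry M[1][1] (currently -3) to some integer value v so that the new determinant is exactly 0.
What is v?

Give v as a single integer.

det is linear in entry M[1][1]: det = old_det + (v - -3) * C_11
Cofactor C_11 = -2
Want det = 0: 6 + (v - -3) * -2 = 0
  (v - -3) = -6 / -2 = 3
  v = -3 + (3) = 0

Answer: 0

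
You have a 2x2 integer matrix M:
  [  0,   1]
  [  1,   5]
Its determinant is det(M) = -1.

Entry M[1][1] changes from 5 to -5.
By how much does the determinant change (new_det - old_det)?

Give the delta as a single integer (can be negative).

Answer: 0

Derivation:
Cofactor C_11 = 0
Entry delta = -5 - 5 = -10
Det delta = entry_delta * cofactor = -10 * 0 = 0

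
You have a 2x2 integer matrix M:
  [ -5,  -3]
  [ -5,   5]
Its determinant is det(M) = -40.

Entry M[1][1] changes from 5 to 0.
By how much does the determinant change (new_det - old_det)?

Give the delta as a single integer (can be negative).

Cofactor C_11 = -5
Entry delta = 0 - 5 = -5
Det delta = entry_delta * cofactor = -5 * -5 = 25

Answer: 25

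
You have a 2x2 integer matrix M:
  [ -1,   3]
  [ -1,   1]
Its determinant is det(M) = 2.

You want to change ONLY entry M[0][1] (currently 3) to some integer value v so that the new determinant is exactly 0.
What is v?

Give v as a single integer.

Answer: 1

Derivation:
det is linear in entry M[0][1]: det = old_det + (v - 3) * C_01
Cofactor C_01 = 1
Want det = 0: 2 + (v - 3) * 1 = 0
  (v - 3) = -2 / 1 = -2
  v = 3 + (-2) = 1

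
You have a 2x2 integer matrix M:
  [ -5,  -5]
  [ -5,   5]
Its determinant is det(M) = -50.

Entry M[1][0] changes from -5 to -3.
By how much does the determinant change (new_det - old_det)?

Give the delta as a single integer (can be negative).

Cofactor C_10 = 5
Entry delta = -3 - -5 = 2
Det delta = entry_delta * cofactor = 2 * 5 = 10

Answer: 10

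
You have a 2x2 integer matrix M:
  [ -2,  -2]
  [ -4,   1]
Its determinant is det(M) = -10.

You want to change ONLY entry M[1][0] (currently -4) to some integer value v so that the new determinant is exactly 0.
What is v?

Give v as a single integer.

Answer: 1

Derivation:
det is linear in entry M[1][0]: det = old_det + (v - -4) * C_10
Cofactor C_10 = 2
Want det = 0: -10 + (v - -4) * 2 = 0
  (v - -4) = 10 / 2 = 5
  v = -4 + (5) = 1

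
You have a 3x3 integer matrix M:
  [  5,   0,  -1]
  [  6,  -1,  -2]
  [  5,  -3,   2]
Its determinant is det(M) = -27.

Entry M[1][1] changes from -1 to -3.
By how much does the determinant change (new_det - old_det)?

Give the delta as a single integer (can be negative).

Answer: -30

Derivation:
Cofactor C_11 = 15
Entry delta = -3 - -1 = -2
Det delta = entry_delta * cofactor = -2 * 15 = -30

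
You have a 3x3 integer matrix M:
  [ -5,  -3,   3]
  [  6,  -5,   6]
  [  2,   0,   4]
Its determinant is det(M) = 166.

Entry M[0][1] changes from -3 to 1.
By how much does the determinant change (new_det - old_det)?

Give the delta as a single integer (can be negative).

Cofactor C_01 = -12
Entry delta = 1 - -3 = 4
Det delta = entry_delta * cofactor = 4 * -12 = -48

Answer: -48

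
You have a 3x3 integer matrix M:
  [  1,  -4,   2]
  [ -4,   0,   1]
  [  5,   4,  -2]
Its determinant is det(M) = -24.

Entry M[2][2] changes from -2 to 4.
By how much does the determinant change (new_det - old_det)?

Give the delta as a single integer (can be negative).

Answer: -96

Derivation:
Cofactor C_22 = -16
Entry delta = 4 - -2 = 6
Det delta = entry_delta * cofactor = 6 * -16 = -96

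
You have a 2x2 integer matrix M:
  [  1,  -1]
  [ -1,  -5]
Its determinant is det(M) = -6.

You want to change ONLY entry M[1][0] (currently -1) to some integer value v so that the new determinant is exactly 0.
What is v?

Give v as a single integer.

det is linear in entry M[1][0]: det = old_det + (v - -1) * C_10
Cofactor C_10 = 1
Want det = 0: -6 + (v - -1) * 1 = 0
  (v - -1) = 6 / 1 = 6
  v = -1 + (6) = 5

Answer: 5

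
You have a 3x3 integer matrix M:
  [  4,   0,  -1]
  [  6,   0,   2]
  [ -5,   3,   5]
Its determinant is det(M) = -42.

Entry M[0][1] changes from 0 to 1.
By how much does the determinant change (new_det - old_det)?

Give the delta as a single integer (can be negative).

Cofactor C_01 = -40
Entry delta = 1 - 0 = 1
Det delta = entry_delta * cofactor = 1 * -40 = -40

Answer: -40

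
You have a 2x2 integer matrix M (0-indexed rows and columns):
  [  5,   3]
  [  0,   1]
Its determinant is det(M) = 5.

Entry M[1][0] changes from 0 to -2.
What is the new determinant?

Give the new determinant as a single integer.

det is linear in row 1: changing M[1][0] by delta changes det by delta * cofactor(1,0).
Cofactor C_10 = (-1)^(1+0) * minor(1,0) = -3
Entry delta = -2 - 0 = -2
Det delta = -2 * -3 = 6
New det = 5 + 6 = 11

Answer: 11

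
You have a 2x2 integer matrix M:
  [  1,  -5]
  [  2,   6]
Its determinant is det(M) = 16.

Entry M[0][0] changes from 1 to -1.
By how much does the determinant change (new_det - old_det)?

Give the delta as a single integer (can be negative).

Answer: -12

Derivation:
Cofactor C_00 = 6
Entry delta = -1 - 1 = -2
Det delta = entry_delta * cofactor = -2 * 6 = -12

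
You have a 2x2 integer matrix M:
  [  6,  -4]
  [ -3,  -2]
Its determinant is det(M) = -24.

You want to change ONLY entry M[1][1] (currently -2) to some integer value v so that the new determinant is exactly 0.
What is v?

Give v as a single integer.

Answer: 2

Derivation:
det is linear in entry M[1][1]: det = old_det + (v - -2) * C_11
Cofactor C_11 = 6
Want det = 0: -24 + (v - -2) * 6 = 0
  (v - -2) = 24 / 6 = 4
  v = -2 + (4) = 2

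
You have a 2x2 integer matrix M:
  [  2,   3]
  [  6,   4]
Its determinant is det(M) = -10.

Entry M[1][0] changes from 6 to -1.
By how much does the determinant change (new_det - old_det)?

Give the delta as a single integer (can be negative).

Answer: 21

Derivation:
Cofactor C_10 = -3
Entry delta = -1 - 6 = -7
Det delta = entry_delta * cofactor = -7 * -3 = 21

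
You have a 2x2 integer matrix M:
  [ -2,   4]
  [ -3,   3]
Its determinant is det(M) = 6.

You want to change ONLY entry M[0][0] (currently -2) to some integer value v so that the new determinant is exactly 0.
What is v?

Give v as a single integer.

det is linear in entry M[0][0]: det = old_det + (v - -2) * C_00
Cofactor C_00 = 3
Want det = 0: 6 + (v - -2) * 3 = 0
  (v - -2) = -6 / 3 = -2
  v = -2 + (-2) = -4

Answer: -4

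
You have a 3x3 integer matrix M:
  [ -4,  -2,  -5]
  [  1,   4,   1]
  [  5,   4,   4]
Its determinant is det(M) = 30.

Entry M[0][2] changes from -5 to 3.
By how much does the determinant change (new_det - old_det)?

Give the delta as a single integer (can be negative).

Cofactor C_02 = -16
Entry delta = 3 - -5 = 8
Det delta = entry_delta * cofactor = 8 * -16 = -128

Answer: -128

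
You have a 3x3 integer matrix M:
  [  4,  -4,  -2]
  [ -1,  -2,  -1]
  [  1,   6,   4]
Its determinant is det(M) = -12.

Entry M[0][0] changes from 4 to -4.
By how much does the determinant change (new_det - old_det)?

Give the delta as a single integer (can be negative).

Cofactor C_00 = -2
Entry delta = -4 - 4 = -8
Det delta = entry_delta * cofactor = -8 * -2 = 16

Answer: 16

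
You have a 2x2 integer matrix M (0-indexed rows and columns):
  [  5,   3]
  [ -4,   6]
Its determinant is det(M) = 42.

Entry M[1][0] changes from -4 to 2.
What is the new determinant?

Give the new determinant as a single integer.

Answer: 24

Derivation:
det is linear in row 1: changing M[1][0] by delta changes det by delta * cofactor(1,0).
Cofactor C_10 = (-1)^(1+0) * minor(1,0) = -3
Entry delta = 2 - -4 = 6
Det delta = 6 * -3 = -18
New det = 42 + -18 = 24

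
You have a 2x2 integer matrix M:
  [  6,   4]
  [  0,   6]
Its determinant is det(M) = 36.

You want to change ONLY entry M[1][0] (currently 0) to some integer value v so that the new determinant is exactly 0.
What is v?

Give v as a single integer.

det is linear in entry M[1][0]: det = old_det + (v - 0) * C_10
Cofactor C_10 = -4
Want det = 0: 36 + (v - 0) * -4 = 0
  (v - 0) = -36 / -4 = 9
  v = 0 + (9) = 9

Answer: 9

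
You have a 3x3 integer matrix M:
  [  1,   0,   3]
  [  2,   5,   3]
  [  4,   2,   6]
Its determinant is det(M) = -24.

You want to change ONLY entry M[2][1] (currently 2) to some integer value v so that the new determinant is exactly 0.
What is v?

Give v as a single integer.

Answer: 10

Derivation:
det is linear in entry M[2][1]: det = old_det + (v - 2) * C_21
Cofactor C_21 = 3
Want det = 0: -24 + (v - 2) * 3 = 0
  (v - 2) = 24 / 3 = 8
  v = 2 + (8) = 10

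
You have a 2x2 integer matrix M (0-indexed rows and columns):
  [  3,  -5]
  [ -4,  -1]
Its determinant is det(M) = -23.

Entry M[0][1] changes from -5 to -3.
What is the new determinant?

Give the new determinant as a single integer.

det is linear in row 0: changing M[0][1] by delta changes det by delta * cofactor(0,1).
Cofactor C_01 = (-1)^(0+1) * minor(0,1) = 4
Entry delta = -3 - -5 = 2
Det delta = 2 * 4 = 8
New det = -23 + 8 = -15

Answer: -15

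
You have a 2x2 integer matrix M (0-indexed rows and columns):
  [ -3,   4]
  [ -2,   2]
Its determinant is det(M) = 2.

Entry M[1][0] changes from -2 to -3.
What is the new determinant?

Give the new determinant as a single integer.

Answer: 6

Derivation:
det is linear in row 1: changing M[1][0] by delta changes det by delta * cofactor(1,0).
Cofactor C_10 = (-1)^(1+0) * minor(1,0) = -4
Entry delta = -3 - -2 = -1
Det delta = -1 * -4 = 4
New det = 2 + 4 = 6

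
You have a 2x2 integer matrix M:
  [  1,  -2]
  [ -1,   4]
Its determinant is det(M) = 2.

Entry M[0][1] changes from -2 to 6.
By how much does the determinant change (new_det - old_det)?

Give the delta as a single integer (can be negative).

Cofactor C_01 = 1
Entry delta = 6 - -2 = 8
Det delta = entry_delta * cofactor = 8 * 1 = 8

Answer: 8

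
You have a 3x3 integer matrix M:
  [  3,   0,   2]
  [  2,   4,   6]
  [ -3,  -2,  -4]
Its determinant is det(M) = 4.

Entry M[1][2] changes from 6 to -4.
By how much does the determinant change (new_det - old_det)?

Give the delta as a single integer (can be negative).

Answer: -60

Derivation:
Cofactor C_12 = 6
Entry delta = -4 - 6 = -10
Det delta = entry_delta * cofactor = -10 * 6 = -60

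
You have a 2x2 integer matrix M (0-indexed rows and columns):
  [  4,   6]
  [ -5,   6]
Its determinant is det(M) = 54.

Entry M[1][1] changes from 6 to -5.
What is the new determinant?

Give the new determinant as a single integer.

Answer: 10

Derivation:
det is linear in row 1: changing M[1][1] by delta changes det by delta * cofactor(1,1).
Cofactor C_11 = (-1)^(1+1) * minor(1,1) = 4
Entry delta = -5 - 6 = -11
Det delta = -11 * 4 = -44
New det = 54 + -44 = 10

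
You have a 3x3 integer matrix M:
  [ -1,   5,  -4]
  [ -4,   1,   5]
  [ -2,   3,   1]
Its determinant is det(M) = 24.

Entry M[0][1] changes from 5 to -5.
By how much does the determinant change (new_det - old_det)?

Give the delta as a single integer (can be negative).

Answer: 60

Derivation:
Cofactor C_01 = -6
Entry delta = -5 - 5 = -10
Det delta = entry_delta * cofactor = -10 * -6 = 60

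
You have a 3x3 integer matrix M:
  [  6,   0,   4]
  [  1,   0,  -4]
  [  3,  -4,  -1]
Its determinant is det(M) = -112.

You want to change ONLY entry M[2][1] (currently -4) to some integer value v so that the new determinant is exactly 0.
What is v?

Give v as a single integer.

det is linear in entry M[2][1]: det = old_det + (v - -4) * C_21
Cofactor C_21 = 28
Want det = 0: -112 + (v - -4) * 28 = 0
  (v - -4) = 112 / 28 = 4
  v = -4 + (4) = 0

Answer: 0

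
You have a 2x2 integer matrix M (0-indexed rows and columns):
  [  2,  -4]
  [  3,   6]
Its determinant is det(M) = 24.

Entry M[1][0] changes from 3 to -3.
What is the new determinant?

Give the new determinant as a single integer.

det is linear in row 1: changing M[1][0] by delta changes det by delta * cofactor(1,0).
Cofactor C_10 = (-1)^(1+0) * minor(1,0) = 4
Entry delta = -3 - 3 = -6
Det delta = -6 * 4 = -24
New det = 24 + -24 = 0

Answer: 0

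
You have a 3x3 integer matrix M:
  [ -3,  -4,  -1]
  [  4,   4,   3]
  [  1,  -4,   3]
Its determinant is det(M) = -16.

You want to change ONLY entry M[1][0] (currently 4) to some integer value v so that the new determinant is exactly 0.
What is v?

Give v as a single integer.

det is linear in entry M[1][0]: det = old_det + (v - 4) * C_10
Cofactor C_10 = 16
Want det = 0: -16 + (v - 4) * 16 = 0
  (v - 4) = 16 / 16 = 1
  v = 4 + (1) = 5

Answer: 5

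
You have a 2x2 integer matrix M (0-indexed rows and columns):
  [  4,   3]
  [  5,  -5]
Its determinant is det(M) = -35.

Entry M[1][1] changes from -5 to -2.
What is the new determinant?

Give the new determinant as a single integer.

Answer: -23

Derivation:
det is linear in row 1: changing M[1][1] by delta changes det by delta * cofactor(1,1).
Cofactor C_11 = (-1)^(1+1) * minor(1,1) = 4
Entry delta = -2 - -5 = 3
Det delta = 3 * 4 = 12
New det = -35 + 12 = -23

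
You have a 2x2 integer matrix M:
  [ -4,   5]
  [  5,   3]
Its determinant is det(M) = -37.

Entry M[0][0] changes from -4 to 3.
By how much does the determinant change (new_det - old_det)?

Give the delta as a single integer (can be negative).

Answer: 21

Derivation:
Cofactor C_00 = 3
Entry delta = 3 - -4 = 7
Det delta = entry_delta * cofactor = 7 * 3 = 21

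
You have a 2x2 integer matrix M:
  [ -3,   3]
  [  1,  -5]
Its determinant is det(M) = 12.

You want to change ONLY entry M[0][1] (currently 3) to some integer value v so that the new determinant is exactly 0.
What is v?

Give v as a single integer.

det is linear in entry M[0][1]: det = old_det + (v - 3) * C_01
Cofactor C_01 = -1
Want det = 0: 12 + (v - 3) * -1 = 0
  (v - 3) = -12 / -1 = 12
  v = 3 + (12) = 15

Answer: 15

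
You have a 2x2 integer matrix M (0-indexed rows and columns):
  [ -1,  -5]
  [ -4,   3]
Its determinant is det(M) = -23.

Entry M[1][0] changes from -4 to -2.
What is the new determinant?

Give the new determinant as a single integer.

Answer: -13

Derivation:
det is linear in row 1: changing M[1][0] by delta changes det by delta * cofactor(1,0).
Cofactor C_10 = (-1)^(1+0) * minor(1,0) = 5
Entry delta = -2 - -4 = 2
Det delta = 2 * 5 = 10
New det = -23 + 10 = -13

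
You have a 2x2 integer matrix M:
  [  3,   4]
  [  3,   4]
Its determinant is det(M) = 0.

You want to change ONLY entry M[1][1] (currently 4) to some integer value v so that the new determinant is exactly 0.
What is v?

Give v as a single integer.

det is linear in entry M[1][1]: det = old_det + (v - 4) * C_11
Cofactor C_11 = 3
Want det = 0: 0 + (v - 4) * 3 = 0
  (v - 4) = 0 / 3 = 0
  v = 4 + (0) = 4

Answer: 4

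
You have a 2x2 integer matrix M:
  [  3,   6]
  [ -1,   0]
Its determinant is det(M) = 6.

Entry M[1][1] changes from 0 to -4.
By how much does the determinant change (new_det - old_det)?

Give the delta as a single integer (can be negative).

Cofactor C_11 = 3
Entry delta = -4 - 0 = -4
Det delta = entry_delta * cofactor = -4 * 3 = -12

Answer: -12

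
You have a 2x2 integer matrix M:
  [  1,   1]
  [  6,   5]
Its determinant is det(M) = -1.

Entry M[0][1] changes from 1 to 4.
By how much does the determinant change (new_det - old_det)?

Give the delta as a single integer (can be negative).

Cofactor C_01 = -6
Entry delta = 4 - 1 = 3
Det delta = entry_delta * cofactor = 3 * -6 = -18

Answer: -18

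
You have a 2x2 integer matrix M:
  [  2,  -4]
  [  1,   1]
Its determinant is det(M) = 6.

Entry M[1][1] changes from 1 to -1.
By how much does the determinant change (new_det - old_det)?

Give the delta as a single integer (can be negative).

Cofactor C_11 = 2
Entry delta = -1 - 1 = -2
Det delta = entry_delta * cofactor = -2 * 2 = -4

Answer: -4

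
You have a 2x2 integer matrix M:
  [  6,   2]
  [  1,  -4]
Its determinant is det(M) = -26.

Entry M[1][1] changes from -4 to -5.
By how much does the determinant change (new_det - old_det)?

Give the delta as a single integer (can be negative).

Answer: -6

Derivation:
Cofactor C_11 = 6
Entry delta = -5 - -4 = -1
Det delta = entry_delta * cofactor = -1 * 6 = -6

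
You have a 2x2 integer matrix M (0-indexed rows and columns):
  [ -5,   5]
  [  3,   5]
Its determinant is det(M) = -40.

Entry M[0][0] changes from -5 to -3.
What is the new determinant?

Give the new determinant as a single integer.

Answer: -30

Derivation:
det is linear in row 0: changing M[0][0] by delta changes det by delta * cofactor(0,0).
Cofactor C_00 = (-1)^(0+0) * minor(0,0) = 5
Entry delta = -3 - -5 = 2
Det delta = 2 * 5 = 10
New det = -40 + 10 = -30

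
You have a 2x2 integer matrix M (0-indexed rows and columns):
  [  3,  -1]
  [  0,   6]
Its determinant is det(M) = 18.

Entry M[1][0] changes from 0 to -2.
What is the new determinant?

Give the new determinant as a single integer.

det is linear in row 1: changing M[1][0] by delta changes det by delta * cofactor(1,0).
Cofactor C_10 = (-1)^(1+0) * minor(1,0) = 1
Entry delta = -2 - 0 = -2
Det delta = -2 * 1 = -2
New det = 18 + -2 = 16

Answer: 16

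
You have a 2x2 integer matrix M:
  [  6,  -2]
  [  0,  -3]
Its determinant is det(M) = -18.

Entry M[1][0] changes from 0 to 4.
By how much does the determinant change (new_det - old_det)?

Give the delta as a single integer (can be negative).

Cofactor C_10 = 2
Entry delta = 4 - 0 = 4
Det delta = entry_delta * cofactor = 4 * 2 = 8

Answer: 8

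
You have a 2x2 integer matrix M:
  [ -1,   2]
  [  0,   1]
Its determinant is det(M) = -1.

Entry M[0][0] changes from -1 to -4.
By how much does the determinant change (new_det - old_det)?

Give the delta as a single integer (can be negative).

Cofactor C_00 = 1
Entry delta = -4 - -1 = -3
Det delta = entry_delta * cofactor = -3 * 1 = -3

Answer: -3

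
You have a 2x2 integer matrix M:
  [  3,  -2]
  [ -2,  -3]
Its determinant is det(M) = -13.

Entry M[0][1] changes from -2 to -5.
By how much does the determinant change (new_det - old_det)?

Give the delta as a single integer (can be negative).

Cofactor C_01 = 2
Entry delta = -5 - -2 = -3
Det delta = entry_delta * cofactor = -3 * 2 = -6

Answer: -6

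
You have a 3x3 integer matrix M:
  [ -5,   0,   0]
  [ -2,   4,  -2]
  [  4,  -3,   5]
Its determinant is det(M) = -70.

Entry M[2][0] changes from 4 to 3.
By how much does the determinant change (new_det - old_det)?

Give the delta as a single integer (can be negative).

Cofactor C_20 = 0
Entry delta = 3 - 4 = -1
Det delta = entry_delta * cofactor = -1 * 0 = 0

Answer: 0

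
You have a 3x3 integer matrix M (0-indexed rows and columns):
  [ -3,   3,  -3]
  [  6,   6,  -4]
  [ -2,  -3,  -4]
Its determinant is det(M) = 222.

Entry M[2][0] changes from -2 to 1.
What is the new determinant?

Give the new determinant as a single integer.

det is linear in row 2: changing M[2][0] by delta changes det by delta * cofactor(2,0).
Cofactor C_20 = (-1)^(2+0) * minor(2,0) = 6
Entry delta = 1 - -2 = 3
Det delta = 3 * 6 = 18
New det = 222 + 18 = 240

Answer: 240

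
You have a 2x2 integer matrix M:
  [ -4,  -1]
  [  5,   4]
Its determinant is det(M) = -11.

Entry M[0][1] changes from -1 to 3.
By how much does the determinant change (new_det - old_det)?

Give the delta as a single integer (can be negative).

Cofactor C_01 = -5
Entry delta = 3 - -1 = 4
Det delta = entry_delta * cofactor = 4 * -5 = -20

Answer: -20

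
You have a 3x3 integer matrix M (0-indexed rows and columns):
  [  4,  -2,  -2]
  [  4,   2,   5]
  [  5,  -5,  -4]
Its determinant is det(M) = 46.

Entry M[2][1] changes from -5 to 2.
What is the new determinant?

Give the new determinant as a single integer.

det is linear in row 2: changing M[2][1] by delta changes det by delta * cofactor(2,1).
Cofactor C_21 = (-1)^(2+1) * minor(2,1) = -28
Entry delta = 2 - -5 = 7
Det delta = 7 * -28 = -196
New det = 46 + -196 = -150

Answer: -150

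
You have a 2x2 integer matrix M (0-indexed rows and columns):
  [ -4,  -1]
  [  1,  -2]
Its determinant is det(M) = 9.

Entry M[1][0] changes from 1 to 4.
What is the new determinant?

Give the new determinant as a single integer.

Answer: 12

Derivation:
det is linear in row 1: changing M[1][0] by delta changes det by delta * cofactor(1,0).
Cofactor C_10 = (-1)^(1+0) * minor(1,0) = 1
Entry delta = 4 - 1 = 3
Det delta = 3 * 1 = 3
New det = 9 + 3 = 12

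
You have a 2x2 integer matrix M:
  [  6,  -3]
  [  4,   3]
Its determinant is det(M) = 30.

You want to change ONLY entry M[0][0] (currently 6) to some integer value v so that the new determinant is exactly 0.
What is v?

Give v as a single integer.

det is linear in entry M[0][0]: det = old_det + (v - 6) * C_00
Cofactor C_00 = 3
Want det = 0: 30 + (v - 6) * 3 = 0
  (v - 6) = -30 / 3 = -10
  v = 6 + (-10) = -4

Answer: -4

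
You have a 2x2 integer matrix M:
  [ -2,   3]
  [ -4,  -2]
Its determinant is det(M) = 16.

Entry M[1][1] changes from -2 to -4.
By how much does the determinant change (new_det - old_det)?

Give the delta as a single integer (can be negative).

Cofactor C_11 = -2
Entry delta = -4 - -2 = -2
Det delta = entry_delta * cofactor = -2 * -2 = 4

Answer: 4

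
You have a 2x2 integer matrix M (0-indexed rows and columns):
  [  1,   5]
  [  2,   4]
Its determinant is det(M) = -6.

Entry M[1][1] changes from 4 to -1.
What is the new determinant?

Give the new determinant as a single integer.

det is linear in row 1: changing M[1][1] by delta changes det by delta * cofactor(1,1).
Cofactor C_11 = (-1)^(1+1) * minor(1,1) = 1
Entry delta = -1 - 4 = -5
Det delta = -5 * 1 = -5
New det = -6 + -5 = -11

Answer: -11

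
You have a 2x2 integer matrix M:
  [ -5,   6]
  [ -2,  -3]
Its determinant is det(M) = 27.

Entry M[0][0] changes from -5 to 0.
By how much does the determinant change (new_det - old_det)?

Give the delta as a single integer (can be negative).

Answer: -15

Derivation:
Cofactor C_00 = -3
Entry delta = 0 - -5 = 5
Det delta = entry_delta * cofactor = 5 * -3 = -15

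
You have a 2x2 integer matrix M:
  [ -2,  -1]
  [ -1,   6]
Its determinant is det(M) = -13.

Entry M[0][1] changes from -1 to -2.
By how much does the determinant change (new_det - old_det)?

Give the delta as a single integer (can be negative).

Answer: -1

Derivation:
Cofactor C_01 = 1
Entry delta = -2 - -1 = -1
Det delta = entry_delta * cofactor = -1 * 1 = -1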